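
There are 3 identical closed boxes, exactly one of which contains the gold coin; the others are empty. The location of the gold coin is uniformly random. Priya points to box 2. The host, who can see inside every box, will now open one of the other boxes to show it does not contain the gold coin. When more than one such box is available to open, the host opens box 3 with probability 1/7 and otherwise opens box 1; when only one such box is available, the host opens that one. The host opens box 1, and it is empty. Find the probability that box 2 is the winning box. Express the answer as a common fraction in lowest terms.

Condition on the true location of the gold coin.
If it is in box 1 (prior 1/3): the host opened box 1, so this case is ruled out; weight (1/3)·0 = 0.
If it is in box 2 (prior 1/3): box 3 is available but not opened, probability 6/7; weight (1/3)·(6/7) = 2/7.
If it is in box 3 (prior 1/3): only box 1 is available, probability 1; weight (1/3)·1 = 1/3.
The weights sum to 13/21.
So P(the gold coin in box 2 | the host opened box 1) = (2/7) / (13/21) = 6/13.

6/13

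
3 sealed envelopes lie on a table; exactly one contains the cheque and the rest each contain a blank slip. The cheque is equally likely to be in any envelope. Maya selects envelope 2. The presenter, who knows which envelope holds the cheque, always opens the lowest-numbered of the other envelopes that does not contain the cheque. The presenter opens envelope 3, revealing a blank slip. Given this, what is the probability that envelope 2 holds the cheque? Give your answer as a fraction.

Apply Bayes' rule, conditioning on where the cheque actually is.
If it is in envelope 1 (prior 1/3): envelope 3 is the lowest-numbered option available, probability 1; weight (1/3)·1 = 1/3.
If it is in envelope 2 (prior 1/3): the presenter would have opened envelope 1 instead, probability 0; weight (1/3)·0 = 0.
If it is in envelope 3 (prior 1/3): the presenter opened envelope 3, so this case is ruled out; weight (1/3)·0 = 0.
The weights sum to 1/3.
So P(the cheque in envelope 2 | the presenter opened envelope 3) = 0 / (1/3) = 0.

0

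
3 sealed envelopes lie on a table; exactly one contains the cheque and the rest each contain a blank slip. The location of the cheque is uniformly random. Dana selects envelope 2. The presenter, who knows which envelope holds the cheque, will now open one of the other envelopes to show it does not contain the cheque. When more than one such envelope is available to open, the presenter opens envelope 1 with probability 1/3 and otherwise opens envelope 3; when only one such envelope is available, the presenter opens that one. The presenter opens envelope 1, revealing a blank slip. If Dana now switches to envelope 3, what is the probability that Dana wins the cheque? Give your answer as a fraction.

3/4

Apply Bayes' rule, conditioning on where the cheque actually is.
If it is in envelope 1 (prior 1/3): the presenter opened envelope 1, so this case is ruled out; weight (1/3)·0 = 0.
If it is in envelope 2 (prior 1/3): envelope 1 is available, opened with probability 1/3; weight (1/3)·(1/3) = 1/9.
If it is in envelope 3 (prior 1/3): only envelope 1 is available, probability 1; weight (1/3)·1 = 1/3.
The weights sum to 4/9.
So P(the cheque in envelope 3 | the presenter opened envelope 1) = (1/3) / (4/9) = 3/4.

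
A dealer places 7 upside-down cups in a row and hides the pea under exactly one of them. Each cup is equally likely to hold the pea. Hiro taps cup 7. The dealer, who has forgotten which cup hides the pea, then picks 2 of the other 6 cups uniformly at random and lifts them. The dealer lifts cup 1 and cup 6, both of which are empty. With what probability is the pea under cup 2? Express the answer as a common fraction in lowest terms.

Apply Bayes' rule, conditioning on where the pea actually is.
If it is under either of cups 1 and 6 (prior 1/7 each): that cup was opened and seen not to hold the prize — ruled out; weight (1/7)·0 = 0 each.
If it is under any of cups 2, 3, 4, 5, and 7 (prior 1/7 each): the dealer picks exactly this set with probability 1/15 regardless, and none is the prize; weight (1/7)·(1/15) = 1/105 each.
The weights sum to 1/21.
So P(the pea under cup 2 | the dealer opened cup 1 and cup 6) = (1/105) / (1/21) = 1/5.

1/5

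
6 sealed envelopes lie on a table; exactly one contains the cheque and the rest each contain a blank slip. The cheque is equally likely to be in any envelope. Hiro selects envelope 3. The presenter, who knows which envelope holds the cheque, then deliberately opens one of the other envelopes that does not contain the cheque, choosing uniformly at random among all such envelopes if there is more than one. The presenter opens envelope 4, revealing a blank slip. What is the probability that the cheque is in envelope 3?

Consider each possible location of the cheque in turn.
If it is in any of envelopes 1, 2, 5, and 6 (prior 1/6 each): the presenter has 4 equally likely choices, so probability 1/4; weight (1/6)·(1/4) = 1/24 each.
If it is in envelope 3 (prior 1/6): the presenter has 5 equally likely choices, so probability 1/5; weight (1/6)·(1/5) = 1/30.
If it is in envelope 4 (prior 1/6): the presenter opened envelope 4, so this case is ruled out; weight (1/6)·0 = 0.
The weights sum to 1/5.
So P(the cheque in envelope 3 | the presenter opened envelope 4) = (1/30) / (1/5) = 1/6.

1/6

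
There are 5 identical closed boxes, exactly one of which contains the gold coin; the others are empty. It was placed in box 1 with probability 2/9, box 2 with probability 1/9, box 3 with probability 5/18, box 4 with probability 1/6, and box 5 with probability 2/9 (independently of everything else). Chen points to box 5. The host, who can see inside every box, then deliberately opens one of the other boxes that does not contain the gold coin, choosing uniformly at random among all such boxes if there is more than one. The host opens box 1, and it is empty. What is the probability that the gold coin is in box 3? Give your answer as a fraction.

Consider each possible location of the gold coin in turn.
If it is in box 1 (prior 2/9): the host opened box 1, so this case is ruled out; weight (2/9)·0 = 0.
If it is in box 2 (prior 1/9): the host has 3 equally likely choices, so probability 1/3; weight (1/9)·(1/3) = 1/27.
If it is in box 3 (prior 5/18): the host has 3 equally likely choices, so probability 1/3; weight (5/18)·(1/3) = 5/54.
If it is in box 4 (prior 1/6): the host has 3 equally likely choices, so probability 1/3; weight (1/6)·(1/3) = 1/18.
If it is in box 5 (prior 2/9): the host has 4 equally likely choices, so probability 1/4; weight (2/9)·(1/4) = 1/18.
The weights sum to 13/54.
So P(the gold coin in box 3 | the host opened box 1) = (5/54) / (13/54) = 5/13.

5/13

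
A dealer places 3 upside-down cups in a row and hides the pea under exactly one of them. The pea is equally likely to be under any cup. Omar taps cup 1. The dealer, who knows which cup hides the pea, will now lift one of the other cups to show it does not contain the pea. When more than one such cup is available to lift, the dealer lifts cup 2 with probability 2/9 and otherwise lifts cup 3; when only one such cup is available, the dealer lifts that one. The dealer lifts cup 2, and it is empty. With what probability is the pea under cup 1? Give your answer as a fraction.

2/11

Condition on the true location of the pea.
If it is under cup 1 (prior 1/3): cup 2 is available, opened with probability 2/9; weight (1/3)·(2/9) = 2/27.
If it is under cup 2 (prior 1/3): the dealer opened cup 2, so this case is ruled out; weight (1/3)·0 = 0.
If it is under cup 3 (prior 1/3): only cup 2 is available, probability 1; weight (1/3)·1 = 1/3.
The weights sum to 11/27.
So P(the pea under cup 1 | the dealer opened cup 2) = (2/27) / (11/27) = 2/11.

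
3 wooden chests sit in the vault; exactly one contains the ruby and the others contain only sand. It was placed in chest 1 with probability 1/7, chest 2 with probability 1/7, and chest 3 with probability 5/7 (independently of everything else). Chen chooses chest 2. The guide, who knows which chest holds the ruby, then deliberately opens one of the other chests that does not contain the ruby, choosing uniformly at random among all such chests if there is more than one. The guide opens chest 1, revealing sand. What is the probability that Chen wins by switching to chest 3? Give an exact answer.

Condition on the true location of the ruby.
If it is in chest 1 (prior 1/7): the guide opened chest 1, so this case is ruled out; weight (1/7)·0 = 0.
If it is in chest 2 (prior 1/7): the guide has 2 equally likely choices, so probability 1/2; weight (1/7)·(1/2) = 1/14.
If it is in chest 3 (prior 5/7): the guide has no choice, probability 1; weight (5/7)·1 = 5/7.
The weights sum to 11/14.
So P(the ruby in chest 3 | the guide opened chest 1) = (5/7) / (11/14) = 10/11.

10/11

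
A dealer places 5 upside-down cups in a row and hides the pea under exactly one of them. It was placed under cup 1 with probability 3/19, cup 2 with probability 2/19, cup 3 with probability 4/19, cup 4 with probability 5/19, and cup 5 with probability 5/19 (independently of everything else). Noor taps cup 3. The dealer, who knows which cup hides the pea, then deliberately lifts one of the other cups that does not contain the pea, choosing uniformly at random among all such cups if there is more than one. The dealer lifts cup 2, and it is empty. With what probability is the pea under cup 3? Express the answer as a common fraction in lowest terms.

Apply Bayes' rule, conditioning on where the pea actually is.
If it is under cup 1 (prior 3/19): the dealer has 3 equally likely choices, so probability 1/3; weight (3/19)·(1/3) = 1/19.
If it is under cup 2 (prior 2/19): the dealer opened cup 2, so this case is ruled out; weight (2/19)·0 = 0.
If it is under cup 3 (prior 4/19): the dealer has 4 equally likely choices, so probability 1/4; weight (4/19)·(1/4) = 1/19.
If it is under either of cups 4 and 5 (prior 5/19 each): the dealer has 3 equally likely choices, so probability 1/3; weight (5/19)·(1/3) = 5/57 each.
The weights sum to 16/57.
So P(the pea under cup 3 | the dealer opened cup 2) = (1/19) / (16/57) = 3/16.

3/16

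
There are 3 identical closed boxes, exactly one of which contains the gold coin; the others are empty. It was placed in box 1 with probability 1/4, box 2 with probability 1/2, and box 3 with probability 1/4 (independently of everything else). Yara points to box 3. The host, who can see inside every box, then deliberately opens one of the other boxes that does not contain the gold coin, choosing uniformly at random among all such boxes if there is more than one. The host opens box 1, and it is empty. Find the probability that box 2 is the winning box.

Consider each possible location of the gold coin in turn.
If it is in box 1 (prior 1/4): the host opened box 1, so this case is ruled out; weight (1/4)·0 = 0.
If it is in box 2 (prior 1/2): the host has no choice, probability 1; weight (1/2)·1 = 1/2.
If it is in box 3 (prior 1/4): the host has 2 equally likely choices, so probability 1/2; weight (1/4)·(1/2) = 1/8.
The weights sum to 5/8.
So P(the gold coin in box 2 | the host opened box 1) = (1/2) / (5/8) = 4/5.

4/5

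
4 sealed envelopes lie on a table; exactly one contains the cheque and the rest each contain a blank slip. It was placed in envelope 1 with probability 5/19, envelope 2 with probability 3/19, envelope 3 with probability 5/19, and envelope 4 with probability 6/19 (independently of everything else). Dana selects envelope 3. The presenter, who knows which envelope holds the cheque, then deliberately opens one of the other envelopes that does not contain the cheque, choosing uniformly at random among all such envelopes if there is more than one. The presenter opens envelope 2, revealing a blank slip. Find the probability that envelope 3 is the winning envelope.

10/43

Consider each possible location of the cheque in turn.
If it is in envelope 1 (prior 5/19): the presenter has 2 equally likely choices, so probability 1/2; weight (5/19)·(1/2) = 5/38.
If it is in envelope 2 (prior 3/19): the presenter opened envelope 2, so this case is ruled out; weight (3/19)·0 = 0.
If it is in envelope 3 (prior 5/19): the presenter has 3 equally likely choices, so probability 1/3; weight (5/19)·(1/3) = 5/57.
If it is in envelope 4 (prior 6/19): the presenter has 2 equally likely choices, so probability 1/2; weight (6/19)·(1/2) = 3/19.
The weights sum to 43/114.
So P(the cheque in envelope 3 | the presenter opened envelope 2) = (5/57) / (43/114) = 10/43.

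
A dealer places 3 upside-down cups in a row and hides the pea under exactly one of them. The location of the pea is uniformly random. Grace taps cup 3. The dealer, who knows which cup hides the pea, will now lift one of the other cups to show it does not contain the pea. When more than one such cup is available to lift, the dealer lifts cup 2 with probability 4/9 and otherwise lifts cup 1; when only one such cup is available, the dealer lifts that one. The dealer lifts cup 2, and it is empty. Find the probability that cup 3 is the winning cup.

4/13

Condition on the true location of the pea.
If it is under cup 1 (prior 1/3): only cup 2 is available, probability 1; weight (1/3)·1 = 1/3.
If it is under cup 2 (prior 1/3): the dealer opened cup 2, so this case is ruled out; weight (1/3)·0 = 0.
If it is under cup 3 (prior 1/3): cup 2 is available, opened with probability 4/9; weight (1/3)·(4/9) = 4/27.
The weights sum to 13/27.
So P(the pea under cup 3 | the dealer opened cup 2) = (4/27) / (13/27) = 4/13.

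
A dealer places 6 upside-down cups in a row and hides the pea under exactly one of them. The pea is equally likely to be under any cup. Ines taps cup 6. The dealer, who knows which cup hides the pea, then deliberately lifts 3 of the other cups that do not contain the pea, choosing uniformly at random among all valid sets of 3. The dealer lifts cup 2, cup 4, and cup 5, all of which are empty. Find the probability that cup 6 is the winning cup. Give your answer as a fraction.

1/6

Apply Bayes' rule, conditioning on where the pea actually is.
If it is under either of cups 1 and 3 (prior 1/6 each): the dealer has 4 equally likely choices, so probability 1/4; weight (1/6)·(1/4) = 1/24 each.
If it is under any of cups 2, 4, and 5 (prior 1/6 each): that cup was opened and seen not to hold the prize — ruled out; weight (1/6)·0 = 0 each.
If it is under cup 6 (prior 1/6): the dealer has 10 equally likely choices, so probability 1/10; weight (1/6)·(1/10) = 1/60.
The weights sum to 1/10.
So P(the pea under cup 6 | the dealer opened cup 2, cup 4, and cup 5) = (1/60) / (1/10) = 1/6.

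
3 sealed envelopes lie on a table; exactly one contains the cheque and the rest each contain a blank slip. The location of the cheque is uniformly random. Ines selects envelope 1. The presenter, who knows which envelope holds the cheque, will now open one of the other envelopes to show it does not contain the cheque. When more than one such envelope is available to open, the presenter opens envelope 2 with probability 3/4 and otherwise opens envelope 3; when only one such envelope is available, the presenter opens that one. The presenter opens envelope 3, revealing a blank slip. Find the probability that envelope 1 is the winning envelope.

Apply Bayes' rule, conditioning on where the cheque actually is.
If it is in envelope 1 (prior 1/3): envelope 2 is available but not opened, probability 1/4; weight (1/3)·(1/4) = 1/12.
If it is in envelope 2 (prior 1/3): only envelope 3 is available, probability 1; weight (1/3)·1 = 1/3.
If it is in envelope 3 (prior 1/3): the presenter opened envelope 3, so this case is ruled out; weight (1/3)·0 = 0.
The weights sum to 5/12.
So P(the cheque in envelope 1 | the presenter opened envelope 3) = (1/12) / (5/12) = 1/5.

1/5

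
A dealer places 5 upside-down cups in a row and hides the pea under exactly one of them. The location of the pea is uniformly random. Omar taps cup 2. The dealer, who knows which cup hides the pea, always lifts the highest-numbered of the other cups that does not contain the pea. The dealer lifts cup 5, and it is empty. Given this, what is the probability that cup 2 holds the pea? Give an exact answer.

Apply Bayes' rule, conditioning on where the pea actually is.
If it is under any of cups 1, 2, 3, and 4 (prior 1/5 each): cup 5 is the highest-numbered option available, probability 1; weight (1/5)·1 = 1/5 each.
If it is under cup 5 (prior 1/5): the dealer opened cup 5, so this case is ruled out; weight (1/5)·0 = 0.
The weights sum to 4/5.
So P(the pea under cup 2 | the dealer opened cup 5) = (1/5) / (4/5) = 1/4.

1/4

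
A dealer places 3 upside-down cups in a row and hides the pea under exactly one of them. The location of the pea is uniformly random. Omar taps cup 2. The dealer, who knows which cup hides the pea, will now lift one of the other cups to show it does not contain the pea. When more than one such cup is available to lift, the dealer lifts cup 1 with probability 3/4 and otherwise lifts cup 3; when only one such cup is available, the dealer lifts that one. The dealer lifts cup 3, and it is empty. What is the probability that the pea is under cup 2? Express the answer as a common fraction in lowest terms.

Apply Bayes' rule, conditioning on where the pea actually is.
If it is under cup 1 (prior 1/3): only cup 3 is available, probability 1; weight (1/3)·1 = 1/3.
If it is under cup 2 (prior 1/3): cup 1 is available but not opened, probability 1/4; weight (1/3)·(1/4) = 1/12.
If it is under cup 3 (prior 1/3): the dealer opened cup 3, so this case is ruled out; weight (1/3)·0 = 0.
The weights sum to 5/12.
So P(the pea under cup 2 | the dealer opened cup 3) = (1/12) / (5/12) = 1/5.

1/5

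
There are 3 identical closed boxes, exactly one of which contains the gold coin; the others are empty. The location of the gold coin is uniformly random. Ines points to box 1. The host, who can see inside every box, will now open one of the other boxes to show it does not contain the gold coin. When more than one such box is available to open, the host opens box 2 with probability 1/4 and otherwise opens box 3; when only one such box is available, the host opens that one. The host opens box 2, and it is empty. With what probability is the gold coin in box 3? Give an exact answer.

Apply Bayes' rule, conditioning on where the gold coin actually is.
If it is in box 1 (prior 1/3): box 2 is available, opened with probability 1/4; weight (1/3)·(1/4) = 1/12.
If it is in box 2 (prior 1/3): the host opened box 2, so this case is ruled out; weight (1/3)·0 = 0.
If it is in box 3 (prior 1/3): only box 2 is available, probability 1; weight (1/3)·1 = 1/3.
The weights sum to 5/12.
So P(the gold coin in box 3 | the host opened box 2) = (1/3) / (5/12) = 4/5.

4/5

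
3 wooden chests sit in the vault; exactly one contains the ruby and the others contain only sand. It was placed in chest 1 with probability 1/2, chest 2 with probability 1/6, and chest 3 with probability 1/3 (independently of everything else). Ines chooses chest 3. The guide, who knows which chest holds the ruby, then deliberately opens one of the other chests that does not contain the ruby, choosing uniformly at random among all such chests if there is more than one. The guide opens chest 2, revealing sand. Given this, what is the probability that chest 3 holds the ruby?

Consider each possible location of the ruby in turn.
If it is in chest 1 (prior 1/2): the guide has no choice, probability 1; weight (1/2)·1 = 1/2.
If it is in chest 2 (prior 1/6): the guide opened chest 2, so this case is ruled out; weight (1/6)·0 = 0.
If it is in chest 3 (prior 1/3): the guide has 2 equally likely choices, so probability 1/2; weight (1/3)·(1/2) = 1/6.
The weights sum to 2/3.
So P(the ruby in chest 3 | the guide opened chest 2) = (1/6) / (2/3) = 1/4.

1/4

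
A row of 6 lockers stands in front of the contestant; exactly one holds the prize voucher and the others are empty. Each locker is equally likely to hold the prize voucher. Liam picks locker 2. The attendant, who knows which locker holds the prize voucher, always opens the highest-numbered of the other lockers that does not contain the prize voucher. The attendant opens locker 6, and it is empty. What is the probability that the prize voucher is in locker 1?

1/5

Apply Bayes' rule, conditioning on where the prize voucher actually is.
If it is in any of lockers 1, 2, 3, 4, and 5 (prior 1/6 each): locker 6 is the highest-numbered option available, probability 1; weight (1/6)·1 = 1/6 each.
If it is in locker 6 (prior 1/6): the attendant opened locker 6, so this case is ruled out; weight (1/6)·0 = 0.
The weights sum to 5/6.
So P(the prize voucher in locker 1 | the attendant opened locker 6) = (1/6) / (5/6) = 1/5.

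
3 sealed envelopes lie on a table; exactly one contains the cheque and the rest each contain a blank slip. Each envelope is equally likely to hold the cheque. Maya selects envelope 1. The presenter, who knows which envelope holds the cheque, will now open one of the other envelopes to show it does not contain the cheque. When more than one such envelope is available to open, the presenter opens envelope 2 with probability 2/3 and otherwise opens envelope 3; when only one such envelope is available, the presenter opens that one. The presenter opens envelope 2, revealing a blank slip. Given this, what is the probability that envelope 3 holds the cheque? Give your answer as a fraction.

3/5

Apply Bayes' rule, conditioning on where the cheque actually is.
If it is in envelope 1 (prior 1/3): envelope 2 is available, opened with probability 2/3; weight (1/3)·(2/3) = 2/9.
If it is in envelope 2 (prior 1/3): the presenter opened envelope 2, so this case is ruled out; weight (1/3)·0 = 0.
If it is in envelope 3 (prior 1/3): only envelope 2 is available, probability 1; weight (1/3)·1 = 1/3.
The weights sum to 5/9.
So P(the cheque in envelope 3 | the presenter opened envelope 2) = (1/3) / (5/9) = 3/5.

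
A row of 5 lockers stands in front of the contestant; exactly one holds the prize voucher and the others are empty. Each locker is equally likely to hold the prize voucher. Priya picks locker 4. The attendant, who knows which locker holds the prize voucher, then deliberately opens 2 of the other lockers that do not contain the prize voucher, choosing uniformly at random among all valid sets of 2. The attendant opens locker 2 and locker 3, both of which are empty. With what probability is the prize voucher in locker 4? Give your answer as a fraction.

1/5

Condition on the true location of the prize voucher.
If it is in either of lockers 1 and 5 (prior 1/5 each): the attendant has 3 equally likely choices, so probability 1/3; weight (1/5)·(1/3) = 1/15 each.
If it is in either of lockers 2 and 3 (prior 1/5 each): that locker was opened and seen not to hold the prize — ruled out; weight (1/5)·0 = 0 each.
If it is in locker 4 (prior 1/5): the attendant has 6 equally likely choices, so probability 1/6; weight (1/5)·(1/6) = 1/30.
The weights sum to 1/6.
So P(the prize voucher in locker 4 | the attendant opened locker 2 and locker 3) = (1/30) / (1/6) = 1/5.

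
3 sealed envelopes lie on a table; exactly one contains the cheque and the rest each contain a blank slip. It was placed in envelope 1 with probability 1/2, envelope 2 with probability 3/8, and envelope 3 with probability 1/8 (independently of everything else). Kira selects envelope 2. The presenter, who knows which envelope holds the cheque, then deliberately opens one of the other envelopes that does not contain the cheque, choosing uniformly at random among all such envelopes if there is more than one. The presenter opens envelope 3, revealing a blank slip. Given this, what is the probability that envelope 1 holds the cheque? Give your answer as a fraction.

Apply Bayes' rule, conditioning on where the cheque actually is.
If it is in envelope 1 (prior 1/2): the presenter has no choice, probability 1; weight (1/2)·1 = 1/2.
If it is in envelope 2 (prior 3/8): the presenter has 2 equally likely choices, so probability 1/2; weight (3/8)·(1/2) = 3/16.
If it is in envelope 3 (prior 1/8): the presenter opened envelope 3, so this case is ruled out; weight (1/8)·0 = 0.
The weights sum to 11/16.
So P(the cheque in envelope 1 | the presenter opened envelope 3) = (1/2) / (11/16) = 8/11.

8/11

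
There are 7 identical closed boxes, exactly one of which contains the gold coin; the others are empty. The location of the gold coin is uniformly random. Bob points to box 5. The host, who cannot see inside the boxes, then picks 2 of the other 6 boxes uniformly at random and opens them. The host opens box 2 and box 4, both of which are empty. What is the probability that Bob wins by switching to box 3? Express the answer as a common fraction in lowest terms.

Because the host chose which boxes to open without knowing where the gold coin is, the choice is independent of the prize location. Learning that none of the 2 opened boxes holds the gold coin simply rules out those 2 locations and leaves the remaining 5 boxes still equally likely by symmetry.
So P(the gold coin in box 3) = 1/5.

1/5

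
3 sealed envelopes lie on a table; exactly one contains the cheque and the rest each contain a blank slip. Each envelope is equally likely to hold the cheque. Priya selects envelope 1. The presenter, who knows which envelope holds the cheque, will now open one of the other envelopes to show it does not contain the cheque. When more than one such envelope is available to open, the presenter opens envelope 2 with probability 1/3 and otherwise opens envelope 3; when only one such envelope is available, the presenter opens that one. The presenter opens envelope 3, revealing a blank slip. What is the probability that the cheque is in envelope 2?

3/5

Apply Bayes' rule, conditioning on where the cheque actually is.
If it is in envelope 1 (prior 1/3): envelope 2 is available but not opened, probability 2/3; weight (1/3)·(2/3) = 2/9.
If it is in envelope 2 (prior 1/3): only envelope 3 is available, probability 1; weight (1/3)·1 = 1/3.
If it is in envelope 3 (prior 1/3): the presenter opened envelope 3, so this case is ruled out; weight (1/3)·0 = 0.
The weights sum to 5/9.
So P(the cheque in envelope 2 | the presenter opened envelope 3) = (1/3) / (5/9) = 3/5.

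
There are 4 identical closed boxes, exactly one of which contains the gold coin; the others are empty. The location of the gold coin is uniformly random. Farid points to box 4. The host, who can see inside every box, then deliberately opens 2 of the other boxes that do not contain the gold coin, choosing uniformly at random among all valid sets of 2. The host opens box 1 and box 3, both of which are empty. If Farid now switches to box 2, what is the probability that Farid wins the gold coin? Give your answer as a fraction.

Condition on the true location of the gold coin.
If it is in either of boxes 1 and 3 (prior 1/4 each): that box was opened and seen not to hold the prize — ruled out; weight (1/4)·0 = 0 each.
If it is in box 2 (prior 1/4): the host has no choice, probability 1; weight (1/4)·1 = 1/4.
If it is in box 4 (prior 1/4): the host has 3 equally likely choices, so probability 1/3; weight (1/4)·(1/3) = 1/12.
The weights sum to 1/3.
So P(the gold coin in box 2 | the host opened box 1 and box 3) = (1/4) / (1/3) = 3/4.

3/4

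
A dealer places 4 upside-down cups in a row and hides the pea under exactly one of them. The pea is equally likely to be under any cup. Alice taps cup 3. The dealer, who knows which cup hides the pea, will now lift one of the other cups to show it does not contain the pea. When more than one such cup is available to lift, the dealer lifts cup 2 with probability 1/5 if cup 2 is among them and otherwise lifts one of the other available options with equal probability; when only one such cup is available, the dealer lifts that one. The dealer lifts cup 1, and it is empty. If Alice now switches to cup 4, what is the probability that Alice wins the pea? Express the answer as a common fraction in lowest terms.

8/17

Consider each possible location of the pea in turn.
If it is under cup 1 (prior 1/4): the dealer opened cup 1, so this case is ruled out; weight (1/4)·0 = 0.
If it is under cup 2 (prior 1/4): cup 2 holds the prize so is unavailable; the dealer chooses uniformly among the 2 others, probability 1/2; weight (1/4)·(1/2) = 1/8.
If it is under cup 3 (prior 1/4): cup 2 is available but not opened; cup 1 gets probability (1 − 1/5)/2 = 2/5; weight (1/4)·(2/5) = 1/10.
If it is under cup 4 (prior 1/4): cup 2 is available but not opened, probability 4/5; weight (1/4)·(4/5) = 1/5.
The weights sum to 17/40.
So P(the pea under cup 4 | the dealer opened cup 1) = (1/5) / (17/40) = 8/17.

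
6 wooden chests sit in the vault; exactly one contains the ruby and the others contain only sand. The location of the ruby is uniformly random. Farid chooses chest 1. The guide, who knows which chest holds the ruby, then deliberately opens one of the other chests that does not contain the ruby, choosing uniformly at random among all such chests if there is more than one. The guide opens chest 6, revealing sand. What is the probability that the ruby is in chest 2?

5/24

Condition on the true location of the ruby.
If it is in chest 1 (prior 1/6): the guide has 5 equally likely choices, so probability 1/5; weight (1/6)·(1/5) = 1/30.
If it is in any of chests 2, 3, 4, and 5 (prior 1/6 each): the guide has 4 equally likely choices, so probability 1/4; weight (1/6)·(1/4) = 1/24 each.
If it is in chest 6 (prior 1/6): the guide opened chest 6, so this case is ruled out; weight (1/6)·0 = 0.
The weights sum to 1/5.
So P(the ruby in chest 2 | the guide opened chest 6) = (1/24) / (1/5) = 5/24.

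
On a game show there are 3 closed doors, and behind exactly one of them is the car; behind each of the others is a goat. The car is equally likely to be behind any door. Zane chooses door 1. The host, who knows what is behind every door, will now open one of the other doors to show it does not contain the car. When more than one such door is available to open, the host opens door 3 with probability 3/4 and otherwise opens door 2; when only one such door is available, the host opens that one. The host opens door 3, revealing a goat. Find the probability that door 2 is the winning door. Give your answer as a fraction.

Apply Bayes' rule, conditioning on where the car actually is.
If it is behind door 1 (prior 1/3): door 3 is available, opened with probability 3/4; weight (1/3)·(3/4) = 1/4.
If it is behind door 2 (prior 1/3): only door 3 is available, probability 1; weight (1/3)·1 = 1/3.
If it is behind door 3 (prior 1/3): the host opened door 3, so this case is ruled out; weight (1/3)·0 = 0.
The weights sum to 7/12.
So P(the car behind door 2 | the host opened door 3) = (1/3) / (7/12) = 4/7.

4/7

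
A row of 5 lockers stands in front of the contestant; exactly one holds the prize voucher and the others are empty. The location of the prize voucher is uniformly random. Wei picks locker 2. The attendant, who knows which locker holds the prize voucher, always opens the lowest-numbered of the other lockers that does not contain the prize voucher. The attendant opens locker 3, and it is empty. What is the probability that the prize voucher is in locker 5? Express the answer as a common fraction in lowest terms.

0

Condition on the true location of the prize voucher.
If it is in locker 1 (prior 1/5): locker 3 is the lowest-numbered option available, probability 1; weight (1/5)·1 = 1/5.
If it is in any of lockers 2, 4, and 5 (prior 1/5 each): the attendant would have opened locker 1 instead, probability 0; weight (1/5)·0 = 0 each.
If it is in locker 3 (prior 1/5): the attendant opened locker 3, so this case is ruled out; weight (1/5)·0 = 0.
The weights sum to 1/5.
So P(the prize voucher in locker 5 | the attendant opened locker 3) = 0 / (1/5) = 0.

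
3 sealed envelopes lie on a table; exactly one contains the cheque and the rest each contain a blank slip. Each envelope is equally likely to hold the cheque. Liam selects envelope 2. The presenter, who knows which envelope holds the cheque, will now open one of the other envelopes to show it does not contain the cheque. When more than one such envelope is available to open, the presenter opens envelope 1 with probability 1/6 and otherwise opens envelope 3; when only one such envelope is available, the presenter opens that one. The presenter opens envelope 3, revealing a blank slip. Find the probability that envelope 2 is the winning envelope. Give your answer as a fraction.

5/11

Condition on the true location of the cheque.
If it is in envelope 1 (prior 1/3): only envelope 3 is available, probability 1; weight (1/3)·1 = 1/3.
If it is in envelope 2 (prior 1/3): envelope 1 is available but not opened, probability 5/6; weight (1/3)·(5/6) = 5/18.
If it is in envelope 3 (prior 1/3): the presenter opened envelope 3, so this case is ruled out; weight (1/3)·0 = 0.
The weights sum to 11/18.
So P(the cheque in envelope 2 | the presenter opened envelope 3) = (5/18) / (11/18) = 5/11.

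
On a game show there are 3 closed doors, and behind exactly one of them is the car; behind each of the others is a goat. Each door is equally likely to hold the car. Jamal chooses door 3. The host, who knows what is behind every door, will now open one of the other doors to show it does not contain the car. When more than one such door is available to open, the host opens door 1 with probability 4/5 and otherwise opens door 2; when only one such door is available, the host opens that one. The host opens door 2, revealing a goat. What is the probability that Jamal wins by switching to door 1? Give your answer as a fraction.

Condition on the true location of the car.
If it is behind door 1 (prior 1/3): only door 2 is available, probability 1; weight (1/3)·1 = 1/3.
If it is behind door 2 (prior 1/3): the host opened door 2, so this case is ruled out; weight (1/3)·0 = 0.
If it is behind door 3 (prior 1/3): door 1 is available but not opened, probability 1/5; weight (1/3)·(1/5) = 1/15.
The weights sum to 2/5.
So P(the car behind door 1 | the host opened door 2) = (1/3) / (2/5) = 5/6.

5/6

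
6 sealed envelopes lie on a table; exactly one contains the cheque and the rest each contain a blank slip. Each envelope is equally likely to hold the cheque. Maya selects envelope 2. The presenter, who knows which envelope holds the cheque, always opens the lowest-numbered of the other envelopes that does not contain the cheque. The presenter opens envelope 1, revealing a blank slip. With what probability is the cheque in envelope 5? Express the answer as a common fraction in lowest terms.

1/5

Condition on the true location of the cheque.
If it is in envelope 1 (prior 1/6): the presenter opened envelope 1, so this case is ruled out; weight (1/6)·0 = 0.
If it is in any of envelopes 2, 3, 4, 5, and 6 (prior 1/6 each): envelope 1 is the lowest-numbered option available, probability 1; weight (1/6)·1 = 1/6 each.
The weights sum to 5/6.
So P(the cheque in envelope 5 | the presenter opened envelope 1) = (1/6) / (5/6) = 1/5.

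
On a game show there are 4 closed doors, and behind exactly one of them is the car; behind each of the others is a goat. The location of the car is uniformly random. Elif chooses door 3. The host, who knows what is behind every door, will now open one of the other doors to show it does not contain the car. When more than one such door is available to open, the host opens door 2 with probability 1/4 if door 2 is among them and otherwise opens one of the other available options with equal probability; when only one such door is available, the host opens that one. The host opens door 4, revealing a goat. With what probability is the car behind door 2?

Condition on the true location of the car.
If it is behind door 1 (prior 1/4): door 2 is available but not opened, probability 3/4; weight (1/4)·(3/4) = 3/16.
If it is behind door 2 (prior 1/4): door 2 holds the prize so is unavailable; the host chooses uniformly among the 2 others, probability 1/2; weight (1/4)·(1/2) = 1/8.
If it is behind door 3 (prior 1/4): door 2 is available but not opened; door 4 gets probability (1 − 1/4)/2 = 3/8; weight (1/4)·(3/8) = 3/32.
If it is behind door 4 (prior 1/4): the host opened door 4, so this case is ruled out; weight (1/4)·0 = 0.
The weights sum to 13/32.
So P(the car behind door 2 | the host opened door 4) = (1/8) / (13/32) = 4/13.

4/13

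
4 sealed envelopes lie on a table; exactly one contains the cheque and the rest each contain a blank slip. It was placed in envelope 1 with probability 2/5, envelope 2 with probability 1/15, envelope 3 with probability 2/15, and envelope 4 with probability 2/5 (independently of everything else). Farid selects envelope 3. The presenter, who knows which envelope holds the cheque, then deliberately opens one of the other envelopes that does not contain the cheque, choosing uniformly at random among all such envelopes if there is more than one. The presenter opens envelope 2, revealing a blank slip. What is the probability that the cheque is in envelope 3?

1/10

Consider each possible location of the cheque in turn.
If it is in either of envelopes 1 and 4 (prior 2/5 each): the presenter has 2 equally likely choices, so probability 1/2; weight (2/5)·(1/2) = 1/5 each.
If it is in envelope 2 (prior 1/15): the presenter opened envelope 2, so this case is ruled out; weight (1/15)·0 = 0.
If it is in envelope 3 (prior 2/15): the presenter has 3 equally likely choices, so probability 1/3; weight (2/15)·(1/3) = 2/45.
The weights sum to 4/9.
So P(the cheque in envelope 3 | the presenter opened envelope 2) = (2/45) / (4/9) = 1/10.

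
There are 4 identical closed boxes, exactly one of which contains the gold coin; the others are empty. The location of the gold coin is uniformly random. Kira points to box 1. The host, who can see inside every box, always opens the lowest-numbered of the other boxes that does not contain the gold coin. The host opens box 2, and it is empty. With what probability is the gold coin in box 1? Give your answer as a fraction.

1/3

Apply Bayes' rule, conditioning on where the gold coin actually is.
If it is in any of boxes 1, 3, and 4 (prior 1/4 each): box 2 is the lowest-numbered option available, probability 1; weight (1/4)·1 = 1/4 each.
If it is in box 2 (prior 1/4): the host opened box 2, so this case is ruled out; weight (1/4)·0 = 0.
The weights sum to 3/4.
So P(the gold coin in box 1 | the host opened box 2) = (1/4) / (3/4) = 1/3.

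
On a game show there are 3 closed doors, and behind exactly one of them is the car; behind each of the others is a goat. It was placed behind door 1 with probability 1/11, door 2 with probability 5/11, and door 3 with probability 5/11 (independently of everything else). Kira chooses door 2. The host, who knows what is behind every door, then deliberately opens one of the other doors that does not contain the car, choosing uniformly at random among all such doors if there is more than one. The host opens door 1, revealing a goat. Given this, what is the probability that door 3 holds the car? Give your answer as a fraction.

2/3

Consider each possible location of the car in turn.
If it is behind door 1 (prior 1/11): the host opened door 1, so this case is ruled out; weight (1/11)·0 = 0.
If it is behind door 2 (prior 5/11): the host has 2 equally likely choices, so probability 1/2; weight (5/11)·(1/2) = 5/22.
If it is behind door 3 (prior 5/11): the host has no choice, probability 1; weight (5/11)·1 = 5/11.
The weights sum to 15/22.
So P(the car behind door 3 | the host opened door 1) = (5/11) / (15/22) = 2/3.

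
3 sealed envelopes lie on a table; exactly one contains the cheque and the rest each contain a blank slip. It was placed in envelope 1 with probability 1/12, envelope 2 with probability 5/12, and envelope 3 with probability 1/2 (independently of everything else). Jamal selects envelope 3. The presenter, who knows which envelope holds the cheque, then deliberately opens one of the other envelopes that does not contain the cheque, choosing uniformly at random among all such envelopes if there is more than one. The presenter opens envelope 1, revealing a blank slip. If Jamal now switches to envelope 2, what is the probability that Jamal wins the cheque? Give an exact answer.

Condition on the true location of the cheque.
If it is in envelope 1 (prior 1/12): the presenter opened envelope 1, so this case is ruled out; weight (1/12)·0 = 0.
If it is in envelope 2 (prior 5/12): the presenter has no choice, probability 1; weight (5/12)·1 = 5/12.
If it is in envelope 3 (prior 1/2): the presenter has 2 equally likely choices, so probability 1/2; weight (1/2)·(1/2) = 1/4.
The weights sum to 2/3.
So P(the cheque in envelope 2 | the presenter opened envelope 1) = (5/12) / (2/3) = 5/8.

5/8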